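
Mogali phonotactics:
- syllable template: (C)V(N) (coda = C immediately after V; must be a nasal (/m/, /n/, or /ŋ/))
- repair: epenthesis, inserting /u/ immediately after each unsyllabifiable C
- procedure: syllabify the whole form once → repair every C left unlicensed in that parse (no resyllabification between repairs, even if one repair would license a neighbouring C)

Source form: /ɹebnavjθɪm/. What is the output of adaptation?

ɹebunavujuθɪm

The consonants /b/, /v/, /j/ cannot be parsed into a legal (C)V(N) syllable (only a nasal (/m/, /n/, or /ŋ/) is licensed in coda position; onsets are limited to one consonant).
Epenthesis after each stranded consonant: /b/ → /bu/, /v/ → /vu/, /j/ → /ju/.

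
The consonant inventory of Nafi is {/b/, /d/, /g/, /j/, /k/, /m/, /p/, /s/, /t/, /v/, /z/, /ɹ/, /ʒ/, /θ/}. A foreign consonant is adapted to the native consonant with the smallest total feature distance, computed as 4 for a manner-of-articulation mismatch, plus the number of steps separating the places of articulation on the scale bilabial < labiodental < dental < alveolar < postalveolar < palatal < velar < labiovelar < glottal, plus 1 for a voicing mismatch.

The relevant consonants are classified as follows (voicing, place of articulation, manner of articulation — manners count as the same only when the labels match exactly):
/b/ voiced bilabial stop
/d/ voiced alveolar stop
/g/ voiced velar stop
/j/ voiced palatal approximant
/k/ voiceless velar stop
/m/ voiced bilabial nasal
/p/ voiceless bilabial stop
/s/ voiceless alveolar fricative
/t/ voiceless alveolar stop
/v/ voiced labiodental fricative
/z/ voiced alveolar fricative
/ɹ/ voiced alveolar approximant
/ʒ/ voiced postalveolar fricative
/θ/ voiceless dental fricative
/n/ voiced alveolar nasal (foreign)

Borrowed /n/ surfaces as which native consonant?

m

/m/ is closest: same manner (nasal), place distance 3 (alveolar→bilabial), same voicing; total 3. Next closest is /d/ at distance 4.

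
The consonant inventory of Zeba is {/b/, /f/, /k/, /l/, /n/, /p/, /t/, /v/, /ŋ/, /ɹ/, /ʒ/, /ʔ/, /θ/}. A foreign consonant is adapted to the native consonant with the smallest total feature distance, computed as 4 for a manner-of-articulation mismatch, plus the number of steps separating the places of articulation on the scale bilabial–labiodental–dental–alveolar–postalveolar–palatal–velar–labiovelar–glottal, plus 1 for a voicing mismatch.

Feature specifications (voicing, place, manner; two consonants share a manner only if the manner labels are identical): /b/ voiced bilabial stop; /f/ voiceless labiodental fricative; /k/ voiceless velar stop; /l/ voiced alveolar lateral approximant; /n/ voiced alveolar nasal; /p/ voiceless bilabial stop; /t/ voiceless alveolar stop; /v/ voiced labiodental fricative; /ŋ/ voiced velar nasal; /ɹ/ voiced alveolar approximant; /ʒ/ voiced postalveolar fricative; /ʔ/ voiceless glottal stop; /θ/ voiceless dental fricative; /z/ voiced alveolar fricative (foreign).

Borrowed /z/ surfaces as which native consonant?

ʒ

/ʒ/ is closest: same manner (fricative), place distance 1 (alveolar→postalveolar), same voicing; total 1. Next closest is /v/ at distance 2.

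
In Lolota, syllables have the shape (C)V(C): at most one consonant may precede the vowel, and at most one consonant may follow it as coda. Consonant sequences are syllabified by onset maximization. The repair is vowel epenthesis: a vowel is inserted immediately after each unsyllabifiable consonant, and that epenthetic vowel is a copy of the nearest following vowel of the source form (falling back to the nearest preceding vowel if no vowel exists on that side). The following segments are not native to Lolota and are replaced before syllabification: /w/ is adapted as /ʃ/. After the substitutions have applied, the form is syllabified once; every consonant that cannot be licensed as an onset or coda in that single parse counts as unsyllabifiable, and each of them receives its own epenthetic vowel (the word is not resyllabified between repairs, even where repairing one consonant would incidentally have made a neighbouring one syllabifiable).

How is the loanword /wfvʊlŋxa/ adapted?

Substitution: /w/ → /ʃ/, giving /ʃfvʊlŋxa/.
Under (C)V(C), the unsyllabifiable consonants are /ʃ/, /f/, /ŋ/ (at most one coda consonant is licensed; onsets are limited to one consonant).
Each unlicensed consonant becomes the onset of a new syllable: /ʃ/ → /ʃʊ/, /f/ → /fʊ/, /ŋ/ → /ŋa/.

ʃʊfʊvʊlŋaxa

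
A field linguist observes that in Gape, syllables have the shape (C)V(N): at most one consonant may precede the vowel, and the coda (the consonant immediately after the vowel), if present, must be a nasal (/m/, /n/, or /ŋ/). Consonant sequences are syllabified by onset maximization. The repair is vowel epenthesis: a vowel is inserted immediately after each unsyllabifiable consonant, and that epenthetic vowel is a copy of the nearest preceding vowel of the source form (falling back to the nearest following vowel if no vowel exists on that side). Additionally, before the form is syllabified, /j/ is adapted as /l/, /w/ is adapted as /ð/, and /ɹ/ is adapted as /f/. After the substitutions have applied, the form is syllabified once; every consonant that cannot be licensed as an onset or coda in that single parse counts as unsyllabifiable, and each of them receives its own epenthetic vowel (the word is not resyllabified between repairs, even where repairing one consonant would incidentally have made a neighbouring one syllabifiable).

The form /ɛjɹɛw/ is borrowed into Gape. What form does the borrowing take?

ɛlɛfɛðɛ

Substitution: /j/ → /l/, /ɹ/ → /f/, /w/ → /ð/, giving /ɛlfɛð/.
Syllabifying with onset maximization leaves /l/, /ð/ stranded (only a nasal (/m/, /n/, or /ŋ/) is licensed in coda position; onsets are limited to one consonant).
Each unlicensed consonant becomes the onset of a new syllable: /l/ → /lɛ/, /ð/ → /ðɛ/.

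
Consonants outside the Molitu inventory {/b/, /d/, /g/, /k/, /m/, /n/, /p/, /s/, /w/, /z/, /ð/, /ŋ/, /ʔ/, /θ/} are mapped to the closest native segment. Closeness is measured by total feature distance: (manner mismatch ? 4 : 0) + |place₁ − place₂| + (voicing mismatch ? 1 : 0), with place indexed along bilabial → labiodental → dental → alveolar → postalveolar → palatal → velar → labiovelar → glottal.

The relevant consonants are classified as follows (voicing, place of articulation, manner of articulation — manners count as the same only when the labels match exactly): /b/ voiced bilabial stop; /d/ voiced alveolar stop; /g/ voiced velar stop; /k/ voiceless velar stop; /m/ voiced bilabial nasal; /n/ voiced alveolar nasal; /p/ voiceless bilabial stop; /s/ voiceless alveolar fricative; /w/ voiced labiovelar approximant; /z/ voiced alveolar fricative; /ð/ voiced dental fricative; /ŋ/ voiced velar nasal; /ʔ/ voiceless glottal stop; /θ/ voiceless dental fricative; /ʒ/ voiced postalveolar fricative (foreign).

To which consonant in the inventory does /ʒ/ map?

/z/ is closest: same manner (fricative), place distance 1 (postalveolar→alveolar), same voicing; total 1. Next closest is /s/ at distance 2.

z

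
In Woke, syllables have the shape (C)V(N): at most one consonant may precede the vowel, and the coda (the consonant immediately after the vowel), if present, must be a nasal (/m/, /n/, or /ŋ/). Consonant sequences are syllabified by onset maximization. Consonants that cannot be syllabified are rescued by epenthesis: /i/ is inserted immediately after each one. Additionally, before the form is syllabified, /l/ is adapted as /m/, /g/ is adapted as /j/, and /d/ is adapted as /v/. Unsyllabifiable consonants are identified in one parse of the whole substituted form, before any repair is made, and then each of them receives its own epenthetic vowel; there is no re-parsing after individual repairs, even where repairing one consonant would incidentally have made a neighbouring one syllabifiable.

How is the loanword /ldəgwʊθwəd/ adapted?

Substitution: /l/ → /m/, /d/ → /v/, /g/ → /j/, giving /mvəjwʊθwəv/.
The consonants /m/, /j/, /θ/, /v/ cannot be parsed into a legal (C)V(N) syllable (only a nasal (/m/, /n/, or /ŋ/) is licensed in coda position; onsets are limited to one consonant).
Each unlicensed consonant becomes the onset of a new syllable: /m/ → /mi/, /j/ → /ji/, /θ/ → /θi/, /v/ → /vi/.

mivəjiwʊθiwəvi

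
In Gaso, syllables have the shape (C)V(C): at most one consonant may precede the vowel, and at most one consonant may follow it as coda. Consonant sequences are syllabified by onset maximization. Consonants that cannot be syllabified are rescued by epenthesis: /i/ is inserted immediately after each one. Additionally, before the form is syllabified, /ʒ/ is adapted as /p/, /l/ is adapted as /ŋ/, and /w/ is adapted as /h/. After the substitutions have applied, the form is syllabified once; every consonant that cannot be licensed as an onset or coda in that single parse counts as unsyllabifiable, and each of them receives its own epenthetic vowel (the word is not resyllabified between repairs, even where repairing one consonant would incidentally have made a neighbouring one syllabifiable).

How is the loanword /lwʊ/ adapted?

Substitution: /l/ → /ŋ/, /w/ → /h/, giving /ŋhʊ/.
The consonants /ŋ/ cannot be parsed into a legal (C)V(C) syllable (at most one coda consonant is licensed; onsets are limited to one consonant).
Inserting the epenthetic vowel yields /ŋ/ → /ŋi/.

ŋihʊ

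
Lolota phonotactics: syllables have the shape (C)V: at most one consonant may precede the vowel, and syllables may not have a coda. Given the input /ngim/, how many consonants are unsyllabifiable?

The consonants /n/, /m/ cannot be parsed into a legal (C)V syllable (no codas are permitted; onsets are limited to one consonant).

2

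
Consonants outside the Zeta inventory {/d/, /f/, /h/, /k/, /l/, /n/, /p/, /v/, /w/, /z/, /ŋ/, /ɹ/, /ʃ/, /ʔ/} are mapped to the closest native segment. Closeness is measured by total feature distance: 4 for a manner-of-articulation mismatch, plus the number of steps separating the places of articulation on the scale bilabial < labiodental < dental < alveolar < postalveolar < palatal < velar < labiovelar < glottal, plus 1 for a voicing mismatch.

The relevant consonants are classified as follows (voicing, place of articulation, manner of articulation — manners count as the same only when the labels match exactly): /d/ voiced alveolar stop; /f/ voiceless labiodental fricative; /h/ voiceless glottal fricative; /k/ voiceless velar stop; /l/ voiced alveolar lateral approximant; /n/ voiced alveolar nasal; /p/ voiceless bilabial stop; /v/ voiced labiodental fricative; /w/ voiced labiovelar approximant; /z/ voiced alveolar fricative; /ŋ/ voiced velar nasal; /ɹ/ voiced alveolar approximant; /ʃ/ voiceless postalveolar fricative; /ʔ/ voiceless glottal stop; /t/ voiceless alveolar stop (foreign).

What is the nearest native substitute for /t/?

/d/ is closest: same manner (stop), place distance 0 (alveolar→alveolar), voicing differs (+1); total 1. Next closest is /k/ at distance 3.

d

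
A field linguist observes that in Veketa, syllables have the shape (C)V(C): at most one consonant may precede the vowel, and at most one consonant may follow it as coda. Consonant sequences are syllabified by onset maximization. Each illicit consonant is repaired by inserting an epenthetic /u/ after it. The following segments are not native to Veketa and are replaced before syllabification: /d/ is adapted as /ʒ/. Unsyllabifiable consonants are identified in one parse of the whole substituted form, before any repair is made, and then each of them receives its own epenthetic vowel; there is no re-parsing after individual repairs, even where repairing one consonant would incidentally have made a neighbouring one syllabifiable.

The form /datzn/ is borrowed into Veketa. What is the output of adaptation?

ʒatzunu

Substitution: /d/ → /ʒ/, giving /ʒatzn/.
Under (C)V(C), the unsyllabifiable consonants are /z/, /n/ (at most one coda consonant is licensed; onsets are limited to one consonant).
Inserting the epenthetic vowel yields /z/ → /zu/, /n/ → /nu/.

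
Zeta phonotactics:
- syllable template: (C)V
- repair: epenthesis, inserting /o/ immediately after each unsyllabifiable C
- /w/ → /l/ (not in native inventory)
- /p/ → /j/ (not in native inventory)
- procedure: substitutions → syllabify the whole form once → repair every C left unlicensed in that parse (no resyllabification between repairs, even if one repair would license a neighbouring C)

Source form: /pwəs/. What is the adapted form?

joləso

Substitution: /p/ → /j/, /w/ → /l/, giving /jləs/.
The consonants /j/, /s/ cannot be parsed into a legal (C)V syllable (no codas are permitted; onsets are limited to one consonant).
Epenthesis after each stranded consonant: /j/ → /jo/, /s/ → /so/.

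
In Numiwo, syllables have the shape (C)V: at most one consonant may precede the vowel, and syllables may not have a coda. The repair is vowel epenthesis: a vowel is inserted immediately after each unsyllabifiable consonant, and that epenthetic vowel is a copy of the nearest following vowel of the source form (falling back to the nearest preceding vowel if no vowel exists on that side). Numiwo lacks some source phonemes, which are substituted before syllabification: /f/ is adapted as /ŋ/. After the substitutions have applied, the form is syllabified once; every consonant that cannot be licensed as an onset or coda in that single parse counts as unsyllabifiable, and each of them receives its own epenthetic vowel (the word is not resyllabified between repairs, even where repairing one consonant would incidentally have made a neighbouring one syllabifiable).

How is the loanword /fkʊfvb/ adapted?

ŋʊkʊŋʊvʊbʊ

Substitution: /f/ → /ŋ/, giving /ŋkʊŋvb/.
The consonants /ŋ/, /ŋ/, /v/, /b/ cannot be parsed into a legal (C)V syllable (no codas are permitted; onsets are limited to one consonant).
Epenthesis after each stranded consonant: /ŋ/ → /ŋʊ/, /ŋ/ → /ŋʊ/, /v/ → /vʊ/, /b/ → /bʊ/.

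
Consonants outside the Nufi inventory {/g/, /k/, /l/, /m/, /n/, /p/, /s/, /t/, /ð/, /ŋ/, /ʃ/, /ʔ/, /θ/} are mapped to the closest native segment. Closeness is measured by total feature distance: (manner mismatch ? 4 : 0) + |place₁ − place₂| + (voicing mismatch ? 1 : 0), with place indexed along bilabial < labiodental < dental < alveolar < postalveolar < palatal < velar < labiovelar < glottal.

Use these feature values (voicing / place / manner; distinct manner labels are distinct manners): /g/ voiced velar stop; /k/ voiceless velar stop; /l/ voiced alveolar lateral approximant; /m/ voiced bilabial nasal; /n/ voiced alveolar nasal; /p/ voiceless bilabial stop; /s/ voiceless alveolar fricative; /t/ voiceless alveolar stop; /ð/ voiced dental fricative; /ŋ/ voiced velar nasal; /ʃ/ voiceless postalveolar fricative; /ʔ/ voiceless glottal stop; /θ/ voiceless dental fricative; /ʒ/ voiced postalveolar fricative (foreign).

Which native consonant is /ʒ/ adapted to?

ʃ

/ʃ/ is closest: same manner (fricative), place distance 0 (postalveolar→postalveolar), voicing differs (+1); total 1. Next closest is /s/ at distance 2.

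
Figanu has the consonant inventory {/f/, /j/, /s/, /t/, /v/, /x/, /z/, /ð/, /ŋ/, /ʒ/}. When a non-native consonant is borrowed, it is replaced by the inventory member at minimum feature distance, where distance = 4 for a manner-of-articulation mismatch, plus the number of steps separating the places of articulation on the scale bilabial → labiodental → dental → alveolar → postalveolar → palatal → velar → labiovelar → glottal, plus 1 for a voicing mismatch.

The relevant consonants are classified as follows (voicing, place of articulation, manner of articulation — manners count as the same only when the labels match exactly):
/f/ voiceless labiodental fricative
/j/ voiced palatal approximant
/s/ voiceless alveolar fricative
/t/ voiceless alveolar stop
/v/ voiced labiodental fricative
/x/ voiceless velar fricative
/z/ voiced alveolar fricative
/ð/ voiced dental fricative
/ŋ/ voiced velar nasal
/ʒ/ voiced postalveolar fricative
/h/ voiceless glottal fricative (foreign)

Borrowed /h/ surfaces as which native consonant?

x

/x/ is closest: same manner (fricative), place distance 2 (glottal→velar), same voicing; total 2. Next closest is /s/ at distance 5.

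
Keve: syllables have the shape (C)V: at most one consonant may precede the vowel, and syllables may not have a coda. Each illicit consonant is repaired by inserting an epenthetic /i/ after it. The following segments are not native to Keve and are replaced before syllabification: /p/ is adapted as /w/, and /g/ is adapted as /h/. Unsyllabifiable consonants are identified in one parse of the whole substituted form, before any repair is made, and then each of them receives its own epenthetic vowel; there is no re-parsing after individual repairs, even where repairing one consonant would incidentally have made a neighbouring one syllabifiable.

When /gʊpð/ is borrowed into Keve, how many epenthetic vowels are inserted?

2

After substitution the input is /hʊwð/.
The unsyllabifiable consonants are /w/, /ð/; each receives one epenthetic vowel.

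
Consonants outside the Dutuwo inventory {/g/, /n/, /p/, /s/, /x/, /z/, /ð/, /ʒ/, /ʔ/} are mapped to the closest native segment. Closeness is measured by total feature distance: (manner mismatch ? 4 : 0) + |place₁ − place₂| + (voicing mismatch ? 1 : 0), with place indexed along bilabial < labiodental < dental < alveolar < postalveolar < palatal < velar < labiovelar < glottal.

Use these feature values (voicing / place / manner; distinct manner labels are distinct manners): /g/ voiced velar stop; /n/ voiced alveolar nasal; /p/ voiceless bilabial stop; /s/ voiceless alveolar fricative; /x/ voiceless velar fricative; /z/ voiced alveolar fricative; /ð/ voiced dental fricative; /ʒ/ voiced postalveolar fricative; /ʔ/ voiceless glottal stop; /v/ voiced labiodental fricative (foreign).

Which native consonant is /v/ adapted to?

ð

/ð/ is closest: same manner (fricative), place distance 1 (labiodental→dental), same voicing; total 1. Next closest is /z/ at distance 2.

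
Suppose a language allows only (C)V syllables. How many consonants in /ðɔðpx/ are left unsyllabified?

The consonants /ð/, /p/, /x/ cannot be parsed into a legal (C)V syllable (no codas are permitted; onsets are limited to one consonant).

3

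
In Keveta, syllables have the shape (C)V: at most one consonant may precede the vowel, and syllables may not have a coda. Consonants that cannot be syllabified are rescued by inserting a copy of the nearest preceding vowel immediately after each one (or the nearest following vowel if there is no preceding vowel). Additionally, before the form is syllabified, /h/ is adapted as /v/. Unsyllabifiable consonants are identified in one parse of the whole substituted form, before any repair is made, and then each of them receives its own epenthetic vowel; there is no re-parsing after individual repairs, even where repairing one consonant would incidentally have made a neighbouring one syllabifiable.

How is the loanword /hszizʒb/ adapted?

visiziziʒibi

Substitution: /h/ → /v/, giving /vszizʒb/.
Syllabifying with onset maximization leaves /v/, /s/, /z/, /ʒ/, /b/ stranded (no codas are permitted; onsets are limited to one consonant).
Each unlicensed consonant becomes the onset of a new syllable: /v/ → /vi/, /s/ → /si/, /z/ → /zi/, /ʒ/ → /ʒi/, /b/ → /bi/.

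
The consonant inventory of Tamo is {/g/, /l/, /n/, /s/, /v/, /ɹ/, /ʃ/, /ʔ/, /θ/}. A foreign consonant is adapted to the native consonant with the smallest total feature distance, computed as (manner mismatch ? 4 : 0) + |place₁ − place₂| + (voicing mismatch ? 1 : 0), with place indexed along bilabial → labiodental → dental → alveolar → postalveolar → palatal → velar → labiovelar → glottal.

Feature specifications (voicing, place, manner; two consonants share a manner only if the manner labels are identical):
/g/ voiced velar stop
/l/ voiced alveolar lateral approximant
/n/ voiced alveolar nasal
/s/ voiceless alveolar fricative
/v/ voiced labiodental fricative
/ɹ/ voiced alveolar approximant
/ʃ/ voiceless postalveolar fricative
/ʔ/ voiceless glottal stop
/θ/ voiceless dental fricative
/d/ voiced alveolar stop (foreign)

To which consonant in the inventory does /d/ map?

/g/ is closest: same manner (stop), place distance 3 (alveolar→velar), same voicing; total 3. Next closest is /l/ at distance 4.

g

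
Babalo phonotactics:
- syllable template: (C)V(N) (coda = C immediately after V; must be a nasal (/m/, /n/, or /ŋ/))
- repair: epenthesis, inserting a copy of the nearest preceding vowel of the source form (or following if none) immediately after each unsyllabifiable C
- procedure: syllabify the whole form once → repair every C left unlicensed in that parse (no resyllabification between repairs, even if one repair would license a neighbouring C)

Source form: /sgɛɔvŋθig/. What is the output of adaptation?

The consonants /s/, /v/, /ŋ/, /g/ cannot be parsed into a legal (C)V(N) syllable (only a nasal (/m/, /n/, or /ŋ/) is licensed in coda position; onsets are limited to one consonant).
Epenthesis after each stranded consonant: /s/ → /sɛ/, /v/ → /vɔ/, /ŋ/ → /ŋɔ/, /g/ → /gi/.

sɛgɛɔvɔŋɔθigi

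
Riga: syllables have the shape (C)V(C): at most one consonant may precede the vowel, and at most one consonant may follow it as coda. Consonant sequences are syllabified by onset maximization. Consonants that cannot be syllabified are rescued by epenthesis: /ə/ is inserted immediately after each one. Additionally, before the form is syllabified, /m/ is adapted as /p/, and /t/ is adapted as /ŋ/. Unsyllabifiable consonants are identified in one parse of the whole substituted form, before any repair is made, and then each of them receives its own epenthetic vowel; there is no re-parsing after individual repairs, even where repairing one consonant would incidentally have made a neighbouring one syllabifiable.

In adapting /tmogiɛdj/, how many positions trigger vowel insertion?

After substitution the input is /ŋpogiɛdj/.
The unsyllabifiable consonants are /ŋ/, /j/; each receives one epenthetic vowel.

2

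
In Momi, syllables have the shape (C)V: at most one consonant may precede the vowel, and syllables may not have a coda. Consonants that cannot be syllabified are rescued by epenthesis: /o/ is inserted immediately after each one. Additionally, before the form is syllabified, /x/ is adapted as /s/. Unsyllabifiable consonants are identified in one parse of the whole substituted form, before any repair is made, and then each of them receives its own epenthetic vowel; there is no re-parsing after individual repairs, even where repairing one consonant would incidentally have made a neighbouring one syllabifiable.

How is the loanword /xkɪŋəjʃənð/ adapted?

Substitution: /x/ → /s/, giving /skɪŋəjʃənð/.
The consonants /s/, /j/, /n/, /ð/ cannot be parsed into a legal (C)V syllable (no codas are permitted; onsets are limited to one consonant).
Epenthesis after each stranded consonant: /s/ → /so/, /j/ → /jo/, /n/ → /no/, /ð/ → /ðo/.

sokɪŋəjoʃənoðo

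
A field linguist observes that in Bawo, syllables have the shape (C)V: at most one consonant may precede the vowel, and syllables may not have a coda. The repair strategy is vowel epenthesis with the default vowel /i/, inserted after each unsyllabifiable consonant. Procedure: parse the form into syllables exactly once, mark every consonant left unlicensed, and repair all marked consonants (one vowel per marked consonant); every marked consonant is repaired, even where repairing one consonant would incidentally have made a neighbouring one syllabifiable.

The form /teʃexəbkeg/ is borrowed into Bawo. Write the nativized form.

teʃexəbikegi

Syllabifying with onset maximization leaves /b/, /g/ stranded (no codas are permitted; onsets are limited to one consonant).
Inserting the epenthetic vowel yields /b/ → /bi/, /g/ → /gi/.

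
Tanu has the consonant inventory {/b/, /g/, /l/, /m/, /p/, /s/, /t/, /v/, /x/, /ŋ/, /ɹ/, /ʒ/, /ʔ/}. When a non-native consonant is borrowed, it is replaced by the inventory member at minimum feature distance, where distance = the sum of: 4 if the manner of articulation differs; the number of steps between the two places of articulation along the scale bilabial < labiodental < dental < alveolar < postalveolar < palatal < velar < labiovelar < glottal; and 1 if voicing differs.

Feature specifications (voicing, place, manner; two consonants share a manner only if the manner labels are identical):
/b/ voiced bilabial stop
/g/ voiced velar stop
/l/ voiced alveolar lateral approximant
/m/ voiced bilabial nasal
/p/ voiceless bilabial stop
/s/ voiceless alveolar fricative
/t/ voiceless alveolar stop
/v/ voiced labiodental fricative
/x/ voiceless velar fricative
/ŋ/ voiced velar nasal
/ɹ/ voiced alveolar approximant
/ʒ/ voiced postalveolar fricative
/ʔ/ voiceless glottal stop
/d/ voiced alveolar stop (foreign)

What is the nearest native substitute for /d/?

/t/ is closest: same manner (stop), place distance 0 (alveolar→alveolar), voicing differs (+1); total 1. Next closest is /b/ at distance 3.

t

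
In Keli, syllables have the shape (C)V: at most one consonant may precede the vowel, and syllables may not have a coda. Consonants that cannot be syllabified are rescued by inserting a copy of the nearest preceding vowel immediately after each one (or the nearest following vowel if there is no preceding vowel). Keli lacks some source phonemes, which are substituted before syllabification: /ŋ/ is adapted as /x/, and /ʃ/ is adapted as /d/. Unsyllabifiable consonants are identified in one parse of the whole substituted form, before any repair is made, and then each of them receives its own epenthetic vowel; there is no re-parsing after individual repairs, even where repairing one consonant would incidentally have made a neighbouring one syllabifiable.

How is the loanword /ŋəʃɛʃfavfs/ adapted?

Substitution: /ŋ/ → /x/, /ʃ/ → /d/, giving /xədɛdfavfs/.
The consonants /d/, /v/, /f/, /s/ cannot be parsed into a legal (C)V syllable (no codas are permitted; onsets are limited to one consonant).
Epenthesis after each stranded consonant: /d/ → /dɛ/, /v/ → /va/, /f/ → /fa/, /s/ → /sa/.

xədɛdɛfavafasa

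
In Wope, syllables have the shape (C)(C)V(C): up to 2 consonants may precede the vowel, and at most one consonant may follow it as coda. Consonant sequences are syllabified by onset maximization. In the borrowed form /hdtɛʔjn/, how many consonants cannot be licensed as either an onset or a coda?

3

The consonants /h/, /j/, /n/ cannot be parsed into a legal (C)(C)V(C) syllable (at most one coda consonant is licensed; onsets may contain at most 2 consonants).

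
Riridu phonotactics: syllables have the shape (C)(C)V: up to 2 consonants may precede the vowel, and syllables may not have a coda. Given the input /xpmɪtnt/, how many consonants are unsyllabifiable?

Syllabifying with onset maximization leaves /x/, /t/, /n/, /t/ stranded (no codas are permitted; onsets may contain at most 2 consonants).

4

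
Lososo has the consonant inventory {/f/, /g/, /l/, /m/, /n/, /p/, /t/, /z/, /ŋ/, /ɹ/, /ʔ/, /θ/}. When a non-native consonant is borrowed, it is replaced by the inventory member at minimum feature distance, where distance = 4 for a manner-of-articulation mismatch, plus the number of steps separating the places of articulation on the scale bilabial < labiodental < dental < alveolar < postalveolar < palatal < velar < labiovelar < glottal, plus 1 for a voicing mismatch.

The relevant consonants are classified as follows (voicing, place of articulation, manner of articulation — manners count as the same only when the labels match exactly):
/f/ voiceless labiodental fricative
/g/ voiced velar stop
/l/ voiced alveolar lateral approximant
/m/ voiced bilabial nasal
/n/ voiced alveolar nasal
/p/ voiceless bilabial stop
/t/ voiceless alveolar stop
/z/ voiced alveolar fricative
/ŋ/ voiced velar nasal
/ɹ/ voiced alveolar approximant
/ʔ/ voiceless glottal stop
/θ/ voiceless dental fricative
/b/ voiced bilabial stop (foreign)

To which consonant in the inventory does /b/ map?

/p/ is closest: same manner (stop), place distance 0 (bilabial→bilabial), voicing differs (+1); total 1. Next closest is /m/ at distance 4.

p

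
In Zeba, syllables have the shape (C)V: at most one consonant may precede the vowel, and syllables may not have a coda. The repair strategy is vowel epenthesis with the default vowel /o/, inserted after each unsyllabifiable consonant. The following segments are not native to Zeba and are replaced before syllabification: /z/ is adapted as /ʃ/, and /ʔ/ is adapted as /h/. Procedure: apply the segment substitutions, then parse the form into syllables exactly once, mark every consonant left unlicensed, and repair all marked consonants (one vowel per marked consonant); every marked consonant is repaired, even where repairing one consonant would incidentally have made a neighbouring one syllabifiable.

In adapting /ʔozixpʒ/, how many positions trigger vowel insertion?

3

After substitution the input is /hoʃixpʒ/.
The unsyllabifiable consonants are /x/, /p/, /ʒ/; each receives one epenthetic vowel.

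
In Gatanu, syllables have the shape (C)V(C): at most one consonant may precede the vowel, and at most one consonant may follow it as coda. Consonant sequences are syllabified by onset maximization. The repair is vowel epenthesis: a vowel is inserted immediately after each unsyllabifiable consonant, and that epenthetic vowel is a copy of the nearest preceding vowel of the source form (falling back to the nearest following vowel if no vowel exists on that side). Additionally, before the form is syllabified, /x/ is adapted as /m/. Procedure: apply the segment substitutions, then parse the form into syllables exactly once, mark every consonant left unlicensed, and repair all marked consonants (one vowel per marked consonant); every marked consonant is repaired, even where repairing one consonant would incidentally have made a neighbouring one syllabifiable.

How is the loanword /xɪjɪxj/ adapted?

Substitution: /x/ → /m/, giving /mɪjɪmj/.
The consonants /j/ cannot be parsed into a legal (C)V(C) syllable (at most one coda consonant is licensed; onsets are limited to one consonant).
Inserting the epenthetic vowel yields /j/ → /jɪ/.

mɪjɪmjɪ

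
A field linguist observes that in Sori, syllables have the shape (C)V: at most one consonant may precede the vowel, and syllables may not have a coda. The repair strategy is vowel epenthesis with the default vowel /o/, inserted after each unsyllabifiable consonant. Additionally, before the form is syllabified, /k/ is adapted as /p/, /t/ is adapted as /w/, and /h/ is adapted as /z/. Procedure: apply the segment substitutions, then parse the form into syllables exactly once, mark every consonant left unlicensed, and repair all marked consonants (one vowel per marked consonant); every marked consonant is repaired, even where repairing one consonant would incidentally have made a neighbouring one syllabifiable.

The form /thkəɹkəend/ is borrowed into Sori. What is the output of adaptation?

wozopəɹopəenodo

Substitution: /t/ → /w/, /h/ → /z/, /k/ → /p/, giving /wzpəɹpəend/.
Under (C)V, the unsyllabifiable consonants are /w/, /z/, /ɹ/, /n/, /d/ (no codas are permitted; onsets are limited to one consonant).
Each unlicensed consonant becomes the onset of a new syllable: /w/ → /wo/, /z/ → /zo/, /ɹ/ → /ɹo/, /n/ → /no/, /d/ → /do/.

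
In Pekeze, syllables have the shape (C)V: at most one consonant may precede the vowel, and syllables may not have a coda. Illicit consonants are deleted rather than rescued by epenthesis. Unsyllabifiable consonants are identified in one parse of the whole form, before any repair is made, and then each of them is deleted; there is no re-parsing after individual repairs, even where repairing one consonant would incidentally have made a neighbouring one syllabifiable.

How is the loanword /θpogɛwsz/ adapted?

pogɛ

Syllabifying with onset maximization leaves /θ/, /w/, /s/, /z/ stranded (no codas are permitted; onsets are limited to one consonant).
Each unlicensed consonant is deleted: /θ/, /w/, /s/, /z/.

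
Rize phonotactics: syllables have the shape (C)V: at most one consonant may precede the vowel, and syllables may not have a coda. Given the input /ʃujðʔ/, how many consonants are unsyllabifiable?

3

The consonants /j/, /ð/, /ʔ/ cannot be parsed into a legal (C)V syllable (no codas are permitted; onsets are limited to one consonant).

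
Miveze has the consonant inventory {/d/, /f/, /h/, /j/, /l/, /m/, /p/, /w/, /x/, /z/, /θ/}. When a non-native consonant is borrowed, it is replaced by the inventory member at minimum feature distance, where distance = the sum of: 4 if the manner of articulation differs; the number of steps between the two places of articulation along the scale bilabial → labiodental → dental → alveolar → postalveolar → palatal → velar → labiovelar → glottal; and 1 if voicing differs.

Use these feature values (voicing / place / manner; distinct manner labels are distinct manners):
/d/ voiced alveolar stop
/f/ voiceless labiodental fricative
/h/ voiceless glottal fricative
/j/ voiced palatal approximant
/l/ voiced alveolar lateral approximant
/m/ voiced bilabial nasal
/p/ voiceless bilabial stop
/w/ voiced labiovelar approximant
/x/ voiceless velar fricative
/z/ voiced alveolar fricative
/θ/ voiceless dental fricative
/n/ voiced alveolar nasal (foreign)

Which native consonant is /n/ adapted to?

m

/m/ is closest: same manner (nasal), place distance 3 (alveolar→bilabial), same voicing; total 3. Next closest is /d/ at distance 4.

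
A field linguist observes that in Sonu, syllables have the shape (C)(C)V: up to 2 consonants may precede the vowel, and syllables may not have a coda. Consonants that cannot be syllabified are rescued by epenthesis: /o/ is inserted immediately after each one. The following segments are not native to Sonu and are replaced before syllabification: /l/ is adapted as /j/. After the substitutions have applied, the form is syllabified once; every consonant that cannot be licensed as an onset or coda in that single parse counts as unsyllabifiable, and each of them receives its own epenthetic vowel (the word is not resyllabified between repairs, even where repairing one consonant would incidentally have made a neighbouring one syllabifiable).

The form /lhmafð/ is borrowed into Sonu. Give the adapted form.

johmafoðo

Substitution: /l/ → /j/, giving /jhmafð/.
Syllabifying with onset maximization leaves /j/, /f/, /ð/ stranded (no codas are permitted; onsets may contain at most 2 consonants).
Each unlicensed consonant becomes the onset of a new syllable: /j/ → /jo/, /f/ → /fo/, /ð/ → /ðo/.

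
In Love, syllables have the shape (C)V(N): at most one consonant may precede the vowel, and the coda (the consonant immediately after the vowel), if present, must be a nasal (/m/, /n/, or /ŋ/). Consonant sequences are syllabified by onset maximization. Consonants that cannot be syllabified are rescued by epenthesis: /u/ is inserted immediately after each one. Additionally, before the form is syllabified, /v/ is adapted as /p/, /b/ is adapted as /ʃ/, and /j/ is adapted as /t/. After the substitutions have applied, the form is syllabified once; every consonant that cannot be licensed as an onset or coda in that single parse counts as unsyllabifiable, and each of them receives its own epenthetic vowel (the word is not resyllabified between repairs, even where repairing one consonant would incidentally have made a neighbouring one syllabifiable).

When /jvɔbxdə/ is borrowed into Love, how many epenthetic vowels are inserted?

3

After substitution the input is /tpɔʃxdə/.
The unsyllabifiable consonants are /t/, /ʃ/, /x/; each receives one epenthetic vowel.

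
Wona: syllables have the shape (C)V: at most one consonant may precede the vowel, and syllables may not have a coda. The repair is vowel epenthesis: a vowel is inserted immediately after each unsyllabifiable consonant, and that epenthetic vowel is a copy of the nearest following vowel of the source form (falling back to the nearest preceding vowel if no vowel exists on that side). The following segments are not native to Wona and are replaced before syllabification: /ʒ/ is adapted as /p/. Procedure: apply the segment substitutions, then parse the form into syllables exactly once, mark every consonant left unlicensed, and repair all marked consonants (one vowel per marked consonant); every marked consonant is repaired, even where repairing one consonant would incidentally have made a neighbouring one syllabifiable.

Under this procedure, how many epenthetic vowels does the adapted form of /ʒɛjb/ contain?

2

After substitution the input is /pɛjb/.
The unsyllabifiable consonants are /j/, /b/; each receives one epenthetic vowel.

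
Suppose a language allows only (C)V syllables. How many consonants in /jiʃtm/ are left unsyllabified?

3

Under (C)V, the unsyllabifiable consonants are /ʃ/, /t/, /m/ (no codas are permitted; onsets are limited to one consonant).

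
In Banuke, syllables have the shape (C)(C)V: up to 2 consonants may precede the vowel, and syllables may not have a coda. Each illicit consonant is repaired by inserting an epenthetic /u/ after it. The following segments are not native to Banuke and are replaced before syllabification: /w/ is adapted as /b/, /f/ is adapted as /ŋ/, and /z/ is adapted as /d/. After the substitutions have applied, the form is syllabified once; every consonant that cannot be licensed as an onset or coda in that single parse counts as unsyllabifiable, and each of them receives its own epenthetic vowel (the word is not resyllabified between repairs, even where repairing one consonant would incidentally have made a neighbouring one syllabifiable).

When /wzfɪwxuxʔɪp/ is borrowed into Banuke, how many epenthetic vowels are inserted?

2

After substitution the input is /bdŋɪbxuxʔɪp/.
The unsyllabifiable consonants are /b/, /p/; each receives one epenthetic vowel.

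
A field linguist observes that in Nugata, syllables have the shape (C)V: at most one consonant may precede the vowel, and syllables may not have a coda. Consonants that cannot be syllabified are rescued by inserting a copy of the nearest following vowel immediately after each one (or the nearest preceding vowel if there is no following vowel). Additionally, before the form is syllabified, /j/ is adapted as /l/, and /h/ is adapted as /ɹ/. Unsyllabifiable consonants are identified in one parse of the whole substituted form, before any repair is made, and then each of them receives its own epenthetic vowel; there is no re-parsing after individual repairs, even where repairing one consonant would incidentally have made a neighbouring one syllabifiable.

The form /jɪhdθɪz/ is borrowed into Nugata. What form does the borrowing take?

Substitution: /j/ → /l/, /h/ → /ɹ/, giving /lɪɹdθɪz/.
Under (C)V, the unsyllabifiable consonants are /ɹ/, /d/, /z/ (no codas are permitted; onsets are limited to one consonant).
Epenthesis after each stranded consonant: /ɹ/ → /ɹɪ/, /d/ → /dɪ/, /z/ → /zɪ/.

lɪɹɪdɪθɪzɪ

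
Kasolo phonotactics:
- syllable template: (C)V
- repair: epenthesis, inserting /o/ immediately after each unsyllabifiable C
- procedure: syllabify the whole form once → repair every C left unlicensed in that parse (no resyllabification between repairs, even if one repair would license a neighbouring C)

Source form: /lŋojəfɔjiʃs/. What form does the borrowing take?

Syllabifying with onset maximization leaves /l/, /ʃ/, /s/ stranded (no codas are permitted; onsets are limited to one consonant).
Inserting the epenthetic vowel yields /l/ → /lo/, /ʃ/ → /ʃo/, /s/ → /so/.

loŋojəfɔjiʃoso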